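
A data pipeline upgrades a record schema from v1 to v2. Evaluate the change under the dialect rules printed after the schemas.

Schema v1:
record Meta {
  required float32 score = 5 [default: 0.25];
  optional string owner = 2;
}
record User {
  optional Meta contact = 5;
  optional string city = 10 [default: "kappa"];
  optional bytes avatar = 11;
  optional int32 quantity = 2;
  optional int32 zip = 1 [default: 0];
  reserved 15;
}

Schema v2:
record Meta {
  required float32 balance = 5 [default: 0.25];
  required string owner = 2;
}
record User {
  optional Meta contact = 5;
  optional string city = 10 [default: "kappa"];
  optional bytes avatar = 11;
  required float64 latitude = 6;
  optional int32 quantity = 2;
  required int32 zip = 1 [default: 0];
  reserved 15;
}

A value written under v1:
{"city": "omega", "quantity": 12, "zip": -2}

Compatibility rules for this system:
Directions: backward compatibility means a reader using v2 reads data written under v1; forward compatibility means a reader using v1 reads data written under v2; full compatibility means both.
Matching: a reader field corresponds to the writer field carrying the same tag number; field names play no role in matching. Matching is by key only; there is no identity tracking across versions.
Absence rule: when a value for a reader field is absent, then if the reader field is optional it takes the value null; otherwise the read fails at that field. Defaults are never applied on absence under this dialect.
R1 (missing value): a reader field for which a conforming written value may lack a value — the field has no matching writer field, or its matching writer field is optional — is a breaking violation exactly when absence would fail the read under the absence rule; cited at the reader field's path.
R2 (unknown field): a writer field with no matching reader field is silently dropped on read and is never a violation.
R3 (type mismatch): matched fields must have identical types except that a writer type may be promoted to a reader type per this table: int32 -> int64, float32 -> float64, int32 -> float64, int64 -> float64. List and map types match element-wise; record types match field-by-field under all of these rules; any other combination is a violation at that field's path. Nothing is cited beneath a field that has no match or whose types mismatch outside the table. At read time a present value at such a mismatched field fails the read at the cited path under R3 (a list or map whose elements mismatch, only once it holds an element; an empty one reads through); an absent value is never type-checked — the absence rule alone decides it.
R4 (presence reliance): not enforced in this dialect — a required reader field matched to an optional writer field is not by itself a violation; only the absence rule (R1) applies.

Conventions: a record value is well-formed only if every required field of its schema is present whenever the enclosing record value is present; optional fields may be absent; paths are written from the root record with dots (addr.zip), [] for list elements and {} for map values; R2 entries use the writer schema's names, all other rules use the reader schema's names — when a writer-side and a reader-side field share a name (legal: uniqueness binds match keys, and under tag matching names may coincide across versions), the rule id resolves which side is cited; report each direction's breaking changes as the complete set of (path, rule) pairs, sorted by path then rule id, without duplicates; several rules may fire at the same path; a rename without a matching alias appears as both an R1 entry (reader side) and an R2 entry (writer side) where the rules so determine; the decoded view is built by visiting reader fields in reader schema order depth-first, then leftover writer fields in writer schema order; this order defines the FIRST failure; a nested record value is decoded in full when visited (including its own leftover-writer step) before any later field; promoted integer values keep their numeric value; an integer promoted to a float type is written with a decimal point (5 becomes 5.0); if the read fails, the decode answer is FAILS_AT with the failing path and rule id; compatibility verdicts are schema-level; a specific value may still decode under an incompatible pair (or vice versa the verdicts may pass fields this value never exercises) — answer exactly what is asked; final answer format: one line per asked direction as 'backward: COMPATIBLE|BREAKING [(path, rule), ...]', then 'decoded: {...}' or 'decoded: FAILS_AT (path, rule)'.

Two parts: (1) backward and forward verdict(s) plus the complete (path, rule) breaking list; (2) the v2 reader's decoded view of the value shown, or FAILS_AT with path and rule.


backward: BREAKING [(contact.owner, R1), (latitude, R1), (zip, R1)]; forward: COMPATIBLE []; decoded: FAILS_AT (latitude, R1)

the writer's type comes first in each User pair
backward pass over User, reader schema v2, writer schema v1:
  Meta -> Meta, writer optional: contact aligns to contact
  string -> string, writer optional: city aligns to city
  bytes -> bytes, writer optional: avatar aligns to avatar
  latitude has no writer counterpart
  int32 -> int32, writer optional: quantity aligns to quantity
  int32 -> int32, writer optional: zip aligns to zip
  float32 -> float32, writer required: contact.balance aligns to contact.score
  string -> string, writer optional: contact.owner aligns to contact.owner
  violation R1 at contact.owner
  violation R1 at latitude
  violation R1 at zip
  => 3 violation(s): backward is BREAKING for User
forward pass over User, reader schema v1, writer schema v2:
  Meta -> Meta, writer optional: contact aligns to contact
  string -> string, writer optional: city aligns to city
  bytes -> bytes, writer optional: avatar aligns to avatar
  int32 -> int32, writer optional: quantity aligns to quantity
  int32 -> int32, writer required: zip aligns to zip
  leftover writer field: latitude
  float32 -> float32, writer required: contact.score aligns to contact.balance
  string -> string, writer required: contact.owner aligns to contact.owner
  nothing fires on User: forward is COMPATIBLE
decode (reader v2):
  contact := null (absent, optional -> null)
  city := "omega"
  avatar := null (absent, optional -> null)
  read fails at latitude under R1 (no fill)
  => FAILS_AT (latitude, R1)


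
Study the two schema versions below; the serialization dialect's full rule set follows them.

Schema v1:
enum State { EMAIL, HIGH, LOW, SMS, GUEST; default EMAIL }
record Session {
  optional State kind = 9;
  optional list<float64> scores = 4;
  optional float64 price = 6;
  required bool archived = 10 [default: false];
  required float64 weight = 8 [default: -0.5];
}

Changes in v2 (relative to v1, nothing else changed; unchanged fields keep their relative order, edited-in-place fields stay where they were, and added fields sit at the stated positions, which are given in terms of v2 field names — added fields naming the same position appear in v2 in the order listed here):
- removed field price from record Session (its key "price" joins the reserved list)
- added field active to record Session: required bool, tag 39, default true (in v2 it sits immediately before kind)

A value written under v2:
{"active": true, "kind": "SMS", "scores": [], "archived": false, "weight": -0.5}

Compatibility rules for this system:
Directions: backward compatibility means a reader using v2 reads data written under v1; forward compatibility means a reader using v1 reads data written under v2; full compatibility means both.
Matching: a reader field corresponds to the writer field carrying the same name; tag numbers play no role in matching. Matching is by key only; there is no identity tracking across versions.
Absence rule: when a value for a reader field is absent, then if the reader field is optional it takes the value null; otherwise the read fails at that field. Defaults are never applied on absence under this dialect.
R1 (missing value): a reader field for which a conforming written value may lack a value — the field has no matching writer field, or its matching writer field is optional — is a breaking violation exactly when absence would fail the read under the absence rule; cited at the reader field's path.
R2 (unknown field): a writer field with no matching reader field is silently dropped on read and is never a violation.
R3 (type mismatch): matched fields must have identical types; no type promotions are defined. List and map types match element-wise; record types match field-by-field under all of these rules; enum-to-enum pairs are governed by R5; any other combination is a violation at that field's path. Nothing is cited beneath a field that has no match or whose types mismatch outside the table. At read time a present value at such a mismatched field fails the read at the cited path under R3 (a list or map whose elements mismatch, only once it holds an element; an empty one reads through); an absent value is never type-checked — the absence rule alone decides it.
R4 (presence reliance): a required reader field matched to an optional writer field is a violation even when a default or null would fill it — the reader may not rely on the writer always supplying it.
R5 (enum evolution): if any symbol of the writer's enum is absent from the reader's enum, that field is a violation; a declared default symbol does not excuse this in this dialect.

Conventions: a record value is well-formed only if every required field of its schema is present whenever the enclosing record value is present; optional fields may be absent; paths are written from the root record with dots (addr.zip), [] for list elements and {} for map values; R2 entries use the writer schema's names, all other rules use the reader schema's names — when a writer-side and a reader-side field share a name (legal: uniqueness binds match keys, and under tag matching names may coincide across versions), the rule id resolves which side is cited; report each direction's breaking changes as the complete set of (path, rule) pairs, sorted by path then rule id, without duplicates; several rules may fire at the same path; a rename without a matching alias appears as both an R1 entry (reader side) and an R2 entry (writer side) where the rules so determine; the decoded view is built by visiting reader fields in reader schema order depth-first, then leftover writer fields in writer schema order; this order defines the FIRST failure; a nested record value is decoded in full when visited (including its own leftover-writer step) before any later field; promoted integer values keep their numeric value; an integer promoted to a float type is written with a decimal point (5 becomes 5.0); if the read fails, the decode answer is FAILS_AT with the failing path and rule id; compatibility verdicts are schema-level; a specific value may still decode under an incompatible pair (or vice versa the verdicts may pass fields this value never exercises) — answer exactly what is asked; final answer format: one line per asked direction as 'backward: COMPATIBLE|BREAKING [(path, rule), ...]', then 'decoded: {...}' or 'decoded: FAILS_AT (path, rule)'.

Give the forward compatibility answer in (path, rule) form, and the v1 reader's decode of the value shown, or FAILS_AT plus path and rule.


each type pair in Session: writer, then reader
forward pass over Session, reader schema v1, writer schema v2:
  kind: paired with writer kind (State -> State; writer optional)
  scores: paired with writer scores (list<float64> -> list<float64>; writer optional)
  price: no writer match
  archived: paired with writer archived (bool -> bool; writer required)
  weight: paired with writer weight (float64 -> float64; writer required)
  leftover writer field: active
  => forward: COMPATIBLE
decode (reader v1):
  kind := "SMS"
  scores := []
  price := null (missing; optional => null)
  archived := false
  weight := -0.5
  writer active: no reader field; dropped
  => decoded: {"kind": "SMS", "scores": [], "price": null, "archived": false, "weight": -0.5}
remaining Session differences; none change what is asked:
  removed field price from record Session (its key "price" joins the reserved list) -> fires no rule on Session, leaving the asked answer as it is
  added field active to record Session: required bool, tag 39, default true (in v2 it sits immediately before kind) -> its effect on Session is confined to the backward direction, not asked

forward: COMPATIBLE []; decoded: {"kind": "SMS", "scores": [], "price": null, "archived": false, "weight": -0.5}


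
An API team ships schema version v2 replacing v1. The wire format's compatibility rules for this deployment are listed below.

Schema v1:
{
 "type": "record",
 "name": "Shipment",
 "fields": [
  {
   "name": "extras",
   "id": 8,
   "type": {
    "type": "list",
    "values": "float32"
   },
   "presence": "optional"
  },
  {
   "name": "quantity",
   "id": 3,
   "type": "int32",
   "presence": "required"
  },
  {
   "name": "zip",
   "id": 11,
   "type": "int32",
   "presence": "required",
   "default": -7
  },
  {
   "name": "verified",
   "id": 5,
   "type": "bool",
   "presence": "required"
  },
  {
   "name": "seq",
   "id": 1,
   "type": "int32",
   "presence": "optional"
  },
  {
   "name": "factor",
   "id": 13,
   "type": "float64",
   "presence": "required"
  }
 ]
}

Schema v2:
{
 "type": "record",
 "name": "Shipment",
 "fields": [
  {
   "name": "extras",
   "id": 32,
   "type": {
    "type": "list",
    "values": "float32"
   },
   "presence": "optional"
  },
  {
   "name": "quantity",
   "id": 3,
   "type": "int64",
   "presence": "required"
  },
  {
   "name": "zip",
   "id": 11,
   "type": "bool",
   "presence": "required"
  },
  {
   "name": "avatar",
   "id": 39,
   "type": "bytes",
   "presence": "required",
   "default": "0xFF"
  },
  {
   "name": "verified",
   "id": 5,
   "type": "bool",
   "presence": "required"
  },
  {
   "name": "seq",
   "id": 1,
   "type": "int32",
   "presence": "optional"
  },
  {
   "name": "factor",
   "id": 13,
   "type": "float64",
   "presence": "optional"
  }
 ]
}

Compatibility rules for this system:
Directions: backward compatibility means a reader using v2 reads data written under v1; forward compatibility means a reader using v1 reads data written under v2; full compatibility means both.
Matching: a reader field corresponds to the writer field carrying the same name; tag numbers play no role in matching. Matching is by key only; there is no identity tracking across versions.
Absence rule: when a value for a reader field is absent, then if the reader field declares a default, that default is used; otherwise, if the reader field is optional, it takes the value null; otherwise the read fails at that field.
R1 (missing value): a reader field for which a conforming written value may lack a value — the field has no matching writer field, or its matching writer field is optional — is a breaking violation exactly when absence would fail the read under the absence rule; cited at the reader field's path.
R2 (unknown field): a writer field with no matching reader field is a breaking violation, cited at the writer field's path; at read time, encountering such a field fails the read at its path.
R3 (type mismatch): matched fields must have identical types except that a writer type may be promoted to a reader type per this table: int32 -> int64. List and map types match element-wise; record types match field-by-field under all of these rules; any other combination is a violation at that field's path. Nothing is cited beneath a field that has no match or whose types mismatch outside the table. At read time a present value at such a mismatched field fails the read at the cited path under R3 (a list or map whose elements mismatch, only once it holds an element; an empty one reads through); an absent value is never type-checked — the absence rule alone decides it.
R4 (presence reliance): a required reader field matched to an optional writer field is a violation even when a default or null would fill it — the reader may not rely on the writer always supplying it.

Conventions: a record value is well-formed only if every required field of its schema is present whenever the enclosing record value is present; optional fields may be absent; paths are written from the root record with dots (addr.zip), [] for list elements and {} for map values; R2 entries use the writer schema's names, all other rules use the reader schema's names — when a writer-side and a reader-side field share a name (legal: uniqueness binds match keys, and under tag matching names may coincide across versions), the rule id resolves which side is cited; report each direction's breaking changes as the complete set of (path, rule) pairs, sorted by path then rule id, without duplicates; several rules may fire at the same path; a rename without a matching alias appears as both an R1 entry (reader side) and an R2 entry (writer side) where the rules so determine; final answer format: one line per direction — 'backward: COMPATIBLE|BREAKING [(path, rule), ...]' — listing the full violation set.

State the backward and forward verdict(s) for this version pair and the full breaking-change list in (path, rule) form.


arrows below run writer -> reader for Shipment
backward pass over Shipment, reader schema v2, writer schema v1:
  extras: paired with writer extras (list<float32> -> list<float32>; writer optional)
  quantity: paired with writer quantity (int32 -> int64; writer required)
  zip: paired with writer zip (int32 -> bool; writer required)
  avatar: no writer match
  verified: paired with writer verified (bool -> bool; writer required)
  seq: paired with writer seq (int32 -> int32; writer optional)
  factor: paired with writer factor (float64 -> float64; writer required)
  R3 fires at zip
  => backward: BREAKING (1)
forward pass over Shipment, reader schema v1, writer schema v2:
  extras: paired with writer extras (list<float32> -> list<float32>; writer optional)
  quantity: paired with writer quantity (int64 -> int32; writer required)
  zip: paired with writer zip (bool -> int32; writer required)
  verified: paired with writer verified (bool -> bool; writer required)
  seq: paired with writer seq (int32 -> int32; writer optional)
  factor: paired with writer factor (float64 -> float64; writer optional)
  leftover writer field: avatar
  R2 fires at avatar
  R1 fires at factor
  R4 fires at factor
  R3 fires at quantity
  R3 fires at zip
  => forward: BREAKING (5)

backward: BREAKING [(zip, R3)]; forward: BREAKING [(avatar, R2), (factor, R1), (factor, R4), (quantity, R3), (zip, R3)]


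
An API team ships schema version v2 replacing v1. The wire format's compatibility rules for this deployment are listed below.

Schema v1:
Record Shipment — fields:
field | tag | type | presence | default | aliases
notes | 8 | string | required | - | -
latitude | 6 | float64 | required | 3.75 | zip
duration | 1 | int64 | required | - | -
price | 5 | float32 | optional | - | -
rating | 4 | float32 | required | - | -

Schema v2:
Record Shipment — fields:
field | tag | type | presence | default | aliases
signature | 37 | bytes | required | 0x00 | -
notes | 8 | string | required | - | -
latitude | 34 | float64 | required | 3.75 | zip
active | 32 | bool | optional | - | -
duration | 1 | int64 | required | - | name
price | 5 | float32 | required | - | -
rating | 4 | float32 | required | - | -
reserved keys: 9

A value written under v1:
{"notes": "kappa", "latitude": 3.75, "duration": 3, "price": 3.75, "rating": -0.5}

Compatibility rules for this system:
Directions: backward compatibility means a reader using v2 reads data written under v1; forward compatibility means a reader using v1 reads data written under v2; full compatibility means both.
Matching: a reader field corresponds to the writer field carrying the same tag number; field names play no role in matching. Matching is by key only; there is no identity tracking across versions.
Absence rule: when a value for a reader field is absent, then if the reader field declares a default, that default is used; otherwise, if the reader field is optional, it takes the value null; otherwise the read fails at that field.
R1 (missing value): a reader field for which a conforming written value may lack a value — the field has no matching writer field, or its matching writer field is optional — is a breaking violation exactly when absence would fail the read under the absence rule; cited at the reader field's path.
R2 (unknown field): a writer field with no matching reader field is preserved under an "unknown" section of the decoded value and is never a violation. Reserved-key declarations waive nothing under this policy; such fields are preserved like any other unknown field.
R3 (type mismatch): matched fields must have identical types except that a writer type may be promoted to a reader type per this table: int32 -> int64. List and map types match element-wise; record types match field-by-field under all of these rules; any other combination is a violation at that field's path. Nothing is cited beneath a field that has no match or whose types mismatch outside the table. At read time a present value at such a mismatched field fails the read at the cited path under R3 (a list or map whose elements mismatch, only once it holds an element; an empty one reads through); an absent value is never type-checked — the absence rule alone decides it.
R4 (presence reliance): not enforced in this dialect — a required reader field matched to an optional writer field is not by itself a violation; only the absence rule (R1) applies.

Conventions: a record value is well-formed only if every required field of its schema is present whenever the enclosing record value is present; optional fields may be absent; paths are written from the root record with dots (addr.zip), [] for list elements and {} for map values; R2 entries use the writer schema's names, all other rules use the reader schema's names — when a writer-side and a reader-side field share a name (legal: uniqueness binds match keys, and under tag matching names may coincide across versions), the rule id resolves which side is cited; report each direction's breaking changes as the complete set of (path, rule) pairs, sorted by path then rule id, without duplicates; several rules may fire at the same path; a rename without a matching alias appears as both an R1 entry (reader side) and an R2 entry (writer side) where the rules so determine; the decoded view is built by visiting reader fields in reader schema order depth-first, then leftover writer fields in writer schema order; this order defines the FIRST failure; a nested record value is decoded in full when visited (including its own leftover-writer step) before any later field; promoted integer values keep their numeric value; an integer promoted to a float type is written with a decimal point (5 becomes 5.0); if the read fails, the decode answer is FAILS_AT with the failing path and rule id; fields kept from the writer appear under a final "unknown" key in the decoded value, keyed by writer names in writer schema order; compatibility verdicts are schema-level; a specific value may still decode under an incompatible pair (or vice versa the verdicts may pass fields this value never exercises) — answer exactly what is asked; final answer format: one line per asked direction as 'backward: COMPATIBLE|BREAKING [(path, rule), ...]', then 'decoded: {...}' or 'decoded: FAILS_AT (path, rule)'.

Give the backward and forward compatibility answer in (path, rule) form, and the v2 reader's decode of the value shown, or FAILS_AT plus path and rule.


backward: BREAKING [(price, R1)]; forward: COMPATIBLE []; decoded: {"signature": 0x00, "notes": "kappa", "latitude": 3.75, "active": null, "duration": 3, "price": 3.75, "rating": -0.5, "unknown": {"latitude": 3.75}}

each type pair in Shipment: writer, then reader
backward pass over Shipment, reader schema v2, writer schema v1:
  signature: no writer match
  writer required, string -> string: reader notes maps from writer notes
  latitude: no writer match
  active: no writer match
  writer required, int64 -> int64: reader duration maps from writer duration
  writer optional, float32 -> float32: reader price maps from writer price
  writer required, float32 -> float32: reader rating maps from writer rating
  latitude (writer side), unknown to reader
  R1 fires at price
  backward on Shipment therefore BREAKING (1)
forward pass over Shipment, reader schema v1, writer schema v2:
  writer required, string -> string: reader notes maps from writer notes
  latitude: no writer match
  writer required, int64 -> int64: reader duration maps from writer duration
  writer required, float32 -> float32: reader price maps from writer price
  writer required, float32 -> float32: reader rating maps from writer rating
  signature (writer side), unknown to reader
  latitude (writer side), unknown to reader
  active (writer side), unknown to reader
  => forward: COMPATIBLE
decoding the Shipment value with the v2 reader:
  signature := 0x00 (no value, default fills)
  notes := "kappa"
  latitude := 3.75 (no value, default fills)
  active := null (not supplied -> null)
  duration := 3
  price := 3.75
  rating := -0.5
  writer latitude: kept under "unknown"
  => decoded: {"signature": 0x00, "notes": "kappa", "latitude": 3.75, "active": null, "duration": 3, "price": 3.75, "rating": -0.5, "unknown": {"latitude": 3.75}}


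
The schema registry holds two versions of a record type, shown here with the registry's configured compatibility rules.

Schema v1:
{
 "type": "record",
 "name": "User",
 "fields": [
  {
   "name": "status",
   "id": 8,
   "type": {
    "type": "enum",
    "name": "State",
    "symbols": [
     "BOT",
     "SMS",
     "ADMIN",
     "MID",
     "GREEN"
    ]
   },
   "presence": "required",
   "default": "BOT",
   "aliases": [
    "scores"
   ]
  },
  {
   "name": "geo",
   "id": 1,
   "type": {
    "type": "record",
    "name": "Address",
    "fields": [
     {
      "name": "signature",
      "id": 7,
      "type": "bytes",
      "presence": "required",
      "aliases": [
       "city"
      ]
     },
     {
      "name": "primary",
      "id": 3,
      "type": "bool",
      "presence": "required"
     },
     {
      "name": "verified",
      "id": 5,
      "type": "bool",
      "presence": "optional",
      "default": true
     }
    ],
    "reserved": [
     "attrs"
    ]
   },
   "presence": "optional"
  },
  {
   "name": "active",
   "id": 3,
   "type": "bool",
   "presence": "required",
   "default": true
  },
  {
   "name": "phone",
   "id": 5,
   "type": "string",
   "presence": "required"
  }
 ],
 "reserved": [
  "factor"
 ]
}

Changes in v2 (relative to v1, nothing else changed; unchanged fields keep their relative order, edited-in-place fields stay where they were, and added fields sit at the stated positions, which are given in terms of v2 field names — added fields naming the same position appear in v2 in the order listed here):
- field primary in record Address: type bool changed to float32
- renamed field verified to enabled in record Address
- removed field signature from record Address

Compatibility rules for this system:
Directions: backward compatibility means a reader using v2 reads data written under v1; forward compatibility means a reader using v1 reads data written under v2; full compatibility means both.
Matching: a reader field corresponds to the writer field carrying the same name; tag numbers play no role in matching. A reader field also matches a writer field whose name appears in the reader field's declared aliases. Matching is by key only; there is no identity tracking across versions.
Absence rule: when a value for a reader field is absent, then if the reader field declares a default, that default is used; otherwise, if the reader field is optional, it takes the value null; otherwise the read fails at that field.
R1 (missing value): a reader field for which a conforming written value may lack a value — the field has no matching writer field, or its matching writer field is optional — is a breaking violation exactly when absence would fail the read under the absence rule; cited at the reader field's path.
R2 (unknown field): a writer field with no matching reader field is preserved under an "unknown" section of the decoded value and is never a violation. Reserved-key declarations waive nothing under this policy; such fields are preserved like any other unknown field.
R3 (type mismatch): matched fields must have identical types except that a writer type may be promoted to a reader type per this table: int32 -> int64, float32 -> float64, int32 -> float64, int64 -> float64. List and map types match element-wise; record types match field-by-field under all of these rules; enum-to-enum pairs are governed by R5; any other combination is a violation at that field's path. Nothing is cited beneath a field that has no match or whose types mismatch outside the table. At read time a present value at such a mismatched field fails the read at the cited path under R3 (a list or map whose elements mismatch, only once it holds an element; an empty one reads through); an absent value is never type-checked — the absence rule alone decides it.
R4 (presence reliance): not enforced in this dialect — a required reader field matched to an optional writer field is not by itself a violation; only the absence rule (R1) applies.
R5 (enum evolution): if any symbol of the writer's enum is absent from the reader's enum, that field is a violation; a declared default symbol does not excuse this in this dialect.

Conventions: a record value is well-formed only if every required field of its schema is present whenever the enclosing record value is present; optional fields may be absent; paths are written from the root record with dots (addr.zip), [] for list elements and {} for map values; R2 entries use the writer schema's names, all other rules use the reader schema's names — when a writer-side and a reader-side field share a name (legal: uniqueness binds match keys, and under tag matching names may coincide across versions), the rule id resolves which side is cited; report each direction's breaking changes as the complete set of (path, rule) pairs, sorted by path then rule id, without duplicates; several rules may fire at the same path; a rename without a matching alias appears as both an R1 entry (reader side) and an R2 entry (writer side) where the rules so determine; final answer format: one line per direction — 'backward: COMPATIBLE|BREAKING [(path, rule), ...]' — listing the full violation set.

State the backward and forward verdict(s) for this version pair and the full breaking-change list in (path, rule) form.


in User below, arrows point writer -> reader
backward pass over User, reader schema v2, writer schema v1:
  State -> State, writer required: status aligns to status
  Address -> Address, writer optional: geo aligns to geo
  bool -> bool, writer required: active aligns to active
  string -> string, writer required: phone aligns to phone
  bool -> float32, writer required: geo.primary aligns to geo.primary
  no writer field matches reader geo.enabled
  writer field geo.signature has no reader counterpart
  writer field geo.verified has no reader counterpart
  breaking: (geo.primary, R3)
  => backward verdict for User: BREAKING, 1 violation(s)
forward pass over User, reader schema v1, writer schema v2:
  State -> State, writer required: status aligns to status
  Address -> Address, writer optional: geo aligns to geo
  bool -> bool, writer required: active aligns to active
  string -> string, writer required: phone aligns to phone
  no writer field matches reader geo.signature
  float32 -> bool, writer required: geo.primary aligns to geo.primary
  no writer field matches reader geo.verified
  writer field geo.enabled has no reader counterpart
  breaking: (geo.primary, R3)
  breaking: (geo.signature, R1)
  => forward verdict for User: BREAKING, 2 violation(s)

backward: BREAKING [(geo.primary, R3)]; forward: BREAKING [(geo.primary, R3), (geo.signature, R1)]


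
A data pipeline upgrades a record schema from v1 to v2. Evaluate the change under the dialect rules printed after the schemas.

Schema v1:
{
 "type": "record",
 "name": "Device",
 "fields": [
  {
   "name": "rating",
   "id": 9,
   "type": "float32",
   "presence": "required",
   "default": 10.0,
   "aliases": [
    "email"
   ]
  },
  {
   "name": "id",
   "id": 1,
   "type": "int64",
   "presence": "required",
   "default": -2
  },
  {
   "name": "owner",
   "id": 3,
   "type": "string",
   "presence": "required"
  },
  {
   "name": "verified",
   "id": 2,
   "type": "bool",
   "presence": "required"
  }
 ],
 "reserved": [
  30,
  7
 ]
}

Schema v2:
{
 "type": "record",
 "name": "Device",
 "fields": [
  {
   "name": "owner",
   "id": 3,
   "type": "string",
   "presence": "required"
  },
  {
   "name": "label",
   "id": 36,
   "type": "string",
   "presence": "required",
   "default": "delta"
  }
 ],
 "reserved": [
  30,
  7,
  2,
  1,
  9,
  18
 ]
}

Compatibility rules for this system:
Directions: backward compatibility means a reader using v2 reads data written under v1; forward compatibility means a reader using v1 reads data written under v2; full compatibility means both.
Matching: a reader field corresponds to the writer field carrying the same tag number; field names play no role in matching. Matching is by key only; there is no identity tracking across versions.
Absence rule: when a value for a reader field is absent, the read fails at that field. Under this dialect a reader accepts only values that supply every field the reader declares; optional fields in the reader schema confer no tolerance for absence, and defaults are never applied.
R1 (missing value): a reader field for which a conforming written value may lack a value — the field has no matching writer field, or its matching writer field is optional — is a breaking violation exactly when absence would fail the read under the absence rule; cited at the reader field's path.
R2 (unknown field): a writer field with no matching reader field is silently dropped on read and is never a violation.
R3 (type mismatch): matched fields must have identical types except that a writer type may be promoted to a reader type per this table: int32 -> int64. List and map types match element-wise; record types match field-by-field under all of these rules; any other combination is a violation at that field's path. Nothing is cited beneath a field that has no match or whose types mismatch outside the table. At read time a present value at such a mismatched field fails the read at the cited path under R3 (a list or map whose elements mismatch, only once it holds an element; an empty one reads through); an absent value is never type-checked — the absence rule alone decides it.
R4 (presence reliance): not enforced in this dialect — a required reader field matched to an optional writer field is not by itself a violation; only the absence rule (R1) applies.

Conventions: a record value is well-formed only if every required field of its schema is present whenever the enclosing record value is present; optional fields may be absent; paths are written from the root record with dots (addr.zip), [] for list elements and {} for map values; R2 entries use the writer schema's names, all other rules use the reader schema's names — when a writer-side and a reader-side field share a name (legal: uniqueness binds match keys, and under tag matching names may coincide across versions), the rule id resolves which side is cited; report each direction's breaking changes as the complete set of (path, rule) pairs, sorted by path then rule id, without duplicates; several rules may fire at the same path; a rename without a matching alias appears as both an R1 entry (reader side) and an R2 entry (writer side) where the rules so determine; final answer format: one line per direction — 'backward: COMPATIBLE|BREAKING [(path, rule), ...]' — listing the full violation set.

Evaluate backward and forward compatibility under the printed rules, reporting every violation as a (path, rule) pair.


each type pair in Device: writer, then reader
backward on Device — v2 reading data written by v1:
  string -> string, writer required: owner aligns to owner
  no writer field matches reader label
  rating (writer side), unknown to reader
  id (writer side), unknown to reader
  verified (writer side), unknown to reader
  rule R1 violated at label
  => 1 violation(s): backward is BREAKING for Device
forward on Device — v1 reading data written by v2:
  no writer field matches reader rating
  no writer field matches reader id
  string -> string, writer required: owner aligns to owner
  no writer field matches reader verified
  label (writer side), unknown to reader
  rule R1 violated at id
  rule R1 violated at rating
  rule R1 violated at verified
  => 3 violation(s): forward is BREAKING for Device

backward: BREAKING [(label, R1)]; forward: BREAKING [(id, R1), (rating, R1), (verified, R1)]


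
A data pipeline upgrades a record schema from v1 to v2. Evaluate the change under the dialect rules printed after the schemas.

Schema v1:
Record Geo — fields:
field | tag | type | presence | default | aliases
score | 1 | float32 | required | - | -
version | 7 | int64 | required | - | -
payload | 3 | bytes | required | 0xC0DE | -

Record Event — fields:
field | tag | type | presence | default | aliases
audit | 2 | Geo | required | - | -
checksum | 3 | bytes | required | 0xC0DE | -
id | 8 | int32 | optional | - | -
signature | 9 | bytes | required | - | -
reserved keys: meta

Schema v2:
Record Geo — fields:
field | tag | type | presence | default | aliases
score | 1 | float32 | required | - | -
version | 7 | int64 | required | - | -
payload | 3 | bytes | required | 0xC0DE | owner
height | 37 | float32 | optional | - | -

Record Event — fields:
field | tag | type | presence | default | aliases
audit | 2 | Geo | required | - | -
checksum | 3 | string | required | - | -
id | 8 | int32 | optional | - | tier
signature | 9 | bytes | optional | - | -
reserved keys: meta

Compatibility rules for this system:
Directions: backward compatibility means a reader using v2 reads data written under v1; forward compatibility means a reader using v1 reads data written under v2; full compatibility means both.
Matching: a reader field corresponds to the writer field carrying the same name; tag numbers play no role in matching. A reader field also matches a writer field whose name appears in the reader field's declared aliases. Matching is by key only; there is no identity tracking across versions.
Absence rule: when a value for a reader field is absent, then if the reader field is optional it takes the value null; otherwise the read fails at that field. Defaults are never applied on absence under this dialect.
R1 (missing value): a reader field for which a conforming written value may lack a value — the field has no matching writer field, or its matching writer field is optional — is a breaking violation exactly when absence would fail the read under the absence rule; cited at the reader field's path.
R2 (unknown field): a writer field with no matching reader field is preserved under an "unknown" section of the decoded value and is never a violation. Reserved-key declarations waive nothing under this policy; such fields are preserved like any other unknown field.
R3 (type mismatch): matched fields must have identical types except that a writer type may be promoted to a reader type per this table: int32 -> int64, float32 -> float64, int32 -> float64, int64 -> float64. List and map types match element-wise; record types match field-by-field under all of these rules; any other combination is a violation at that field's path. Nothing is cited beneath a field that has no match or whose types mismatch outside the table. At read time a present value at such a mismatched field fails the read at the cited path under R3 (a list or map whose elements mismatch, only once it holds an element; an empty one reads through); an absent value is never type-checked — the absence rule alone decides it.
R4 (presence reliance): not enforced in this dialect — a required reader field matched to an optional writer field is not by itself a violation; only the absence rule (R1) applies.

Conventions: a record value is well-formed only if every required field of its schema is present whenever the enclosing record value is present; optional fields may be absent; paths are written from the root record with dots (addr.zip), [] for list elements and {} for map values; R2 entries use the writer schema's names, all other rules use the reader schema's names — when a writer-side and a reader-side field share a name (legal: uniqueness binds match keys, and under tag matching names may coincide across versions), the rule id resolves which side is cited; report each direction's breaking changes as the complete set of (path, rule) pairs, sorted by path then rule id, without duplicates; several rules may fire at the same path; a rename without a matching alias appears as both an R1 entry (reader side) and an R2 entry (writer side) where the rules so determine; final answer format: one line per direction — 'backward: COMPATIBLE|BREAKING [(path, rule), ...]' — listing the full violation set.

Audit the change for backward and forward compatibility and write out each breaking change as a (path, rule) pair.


each type pair in Event: writer, then reader
backward analysis of Event with v2 as reader and v1 as writer:
  audit <- audit (Geo -> Geo, writer required)
  checksum <- checksum (bytes -> string, writer required)
  id <- id (int32 -> int32, writer optional)
  signature <- signature (bytes -> bytes, writer required)
  audit.score <- audit.score (float32 -> float32, writer required)
  audit.version <- audit.version (int64 -> int64, writer required)
  audit.payload <- audit.payload (bytes -> bytes, writer required)
  no writer field matches reader audit.height
  breaking: (checksum, R3)
  => 1 violation(s): backward is BREAKING for Event
forward analysis of Event with v1 as reader and v2 as writer:
  audit <- audit (Geo -> Geo, writer required)
  checksum <- checksum (string -> bytes, writer required)
  id <- id (int32 -> int32, writer optional)
  signature <- signature (bytes -> bytes, writer optional)
  audit.score <- audit.score (float32 -> float32, writer required)
  audit.version <- audit.version (int64 -> int64, writer required)
  audit.payload <- audit.payload (bytes -> bytes, writer required)
  leftover writer field: audit.height
  breaking: (checksum, R3)
  breaking: (signature, R1)
  => 2 violation(s): forward is BREAKING for Event

backward: BREAKING [(checksum, R3)]; forward: BREAKING [(checksum, R3), (signature, R1)]
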